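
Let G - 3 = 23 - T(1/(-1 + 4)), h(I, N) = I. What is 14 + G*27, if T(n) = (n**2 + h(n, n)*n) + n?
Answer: 701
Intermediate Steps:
T(n) = n + 2*n**2 (T(n) = (n**2 + n*n) + n = (n**2 + n**2) + n = 2*n**2 + n = n + 2*n**2)
G = 229/9 (G = 3 + (23 - (1 + 2/(-1 + 4))/(-1 + 4)) = 3 + (23 - (1 + 2/3)/3) = 3 + (23 - 5/(3*3)) = 3 + (23 - 1*5/9) = 3 + (23 - 5/9) = 3 + 202/9 = 229/9 ≈ 25.444)
14 + G*27 = 14 + (229/9)*27 = 14 + 687 = 701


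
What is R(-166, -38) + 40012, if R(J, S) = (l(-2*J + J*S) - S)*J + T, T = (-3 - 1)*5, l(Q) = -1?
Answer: 33850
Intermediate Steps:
T = -20 (T = -4*5 = -20)
R(J, S) = -20 + J*(-1 - S) (R(J, S) = (-1 - S)*J - 20 = J*(-1 - S) - 20 = -20 + J*(-1 - S))
R(-166, -38) + 40012 = (-20 - 1*(-166) - 1*(-166)*(-38)) + 40012 = (-20 + 166 - 6308) + 40012 = -6162 + 40012 = 33850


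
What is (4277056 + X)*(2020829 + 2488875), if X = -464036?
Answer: 17195591546080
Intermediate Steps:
(4277056 + X)*(2020829 + 2488875) = (4277056 - 464036)*(2020829 + 2488875) = 3813020*4509704 = 17195591546080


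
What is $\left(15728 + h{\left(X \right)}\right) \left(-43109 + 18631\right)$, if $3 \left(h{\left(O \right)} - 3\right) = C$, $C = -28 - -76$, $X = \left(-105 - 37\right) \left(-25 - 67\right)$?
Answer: $-385455066$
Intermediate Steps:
$X = 13064$ ($X = \left(-142\right) \left(-92\right) = 13064$)
$C = 48$ ($C = -28 + 76 = 48$)
$h{\left(O \right)} = 19$ ($h{\left(O \right)} = 3 + \frac{1}{3} \cdot 48 = 3 + 16 = 19$)
$\left(15728 + h{\left(X \right)}\right) \left(-43109 + 18631\right) = \left(15728 + 19\right) \left(-43109 + 18631\right) = 15747 \left(-24478\right) = -385455066$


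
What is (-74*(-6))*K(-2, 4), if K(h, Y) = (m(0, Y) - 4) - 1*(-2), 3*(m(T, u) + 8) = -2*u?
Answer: -5624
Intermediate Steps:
m(T, u) = -8 - 2*u/3 (m(T, u) = -8 + (-2*u)/3 = -8 - 2*u/3)
K(h, Y) = -10 - 2*Y/3 (K(h, Y) = ((-8 - 2*Y/3) - 4) - 1*(-2) = (-12 - 2*Y/3) + 2 = -10 - 2*Y/3)
(-74*(-6))*K(-2, 4) = (-74*(-6))*(-10 - 2/3*4) = 444*(-10 - 8/3) = 444*(-38/3) = -5624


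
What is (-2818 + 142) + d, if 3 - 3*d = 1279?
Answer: -9304/3 ≈ -3101.3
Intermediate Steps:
d = -1276/3 (d = 1 - 1/3*1279 = 1 - 1279/3 = -1276/3 ≈ -425.33)
(-2818 + 142) + d = (-2818 + 142) - 1276/3 = -2676 - 1276/3 = -9304/3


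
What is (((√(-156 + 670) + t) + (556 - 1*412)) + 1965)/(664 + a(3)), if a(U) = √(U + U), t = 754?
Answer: 950516/220445 - 2863*√6/440890 - √771/220445 + 332*√514/220445 ≈ 4.3299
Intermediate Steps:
a(U) = √2*√U (a(U) = √(2*U) = √2*√U)
(((√(-156 + 670) + t) + (556 - 1*412)) + 1965)/(664 + a(3)) = (((√(-156 + 670) + 754) + (556 - 1*412)) + 1965)/(664 + √2*√3) = (((√514 + 754) + (556 - 412)) + 1965)/(664 + √6) = (((754 + √514) + 144) + 1965)/(664 + √6) = ((898 + √514) + 1965)/(664 + √6) = (2863 + √514)/(664 + √6)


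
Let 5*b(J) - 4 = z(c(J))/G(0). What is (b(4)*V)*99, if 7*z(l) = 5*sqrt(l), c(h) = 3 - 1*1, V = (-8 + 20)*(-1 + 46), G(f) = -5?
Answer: 42768 - 10692*sqrt(2)/7 ≈ 40608.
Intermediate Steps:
V = 540 (V = 12*45 = 540)
c(h) = 2 (c(h) = 3 - 1 = 2)
z(l) = 5*sqrt(l)/7 (z(l) = (5*sqrt(l))/7 = 5*sqrt(l)/7)
b(J) = 4/5 - sqrt(2)/35 (b(J) = 4/5 + ((5*sqrt(2)/7)/(-5))/5 = 4/5 + ((5*sqrt(2)/7)*(-1/5))/5 = 4/5 + (-sqrt(2)/7)/5 = 4/5 - sqrt(2)/35)
(b(4)*V)*99 = ((4/5 - sqrt(2)/35)*540)*99 = (432 - 108*sqrt(2)/7)*99 = 42768 - 10692*sqrt(2)/7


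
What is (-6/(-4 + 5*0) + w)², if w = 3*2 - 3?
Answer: 81/4 ≈ 20.250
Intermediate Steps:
w = 3 (w = 6 - 3 = 3)
(-6/(-4 + 5*0) + w)² = (-6/(-4 + 5*0) + 3)² = (-6/(-4 + 0) + 3)² = (-6/(-4) + 3)² = (-6*(-¼) + 3)² = (3/2 + 3)² = (9/2)² = 81/4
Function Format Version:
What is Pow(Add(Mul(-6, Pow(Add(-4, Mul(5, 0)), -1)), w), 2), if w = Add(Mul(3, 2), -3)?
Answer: Rational(81, 4) ≈ 20.250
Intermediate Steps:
w = 3 (w = Add(6, -3) = 3)
Pow(Add(Mul(-6, Pow(Add(-4, Mul(5, 0)), -1)), w), 2) = Pow(Add(Mul(-6, Pow(Add(-4, Mul(5, 0)), -1)), 3), 2) = Pow(Add(Mul(-6, Pow(Add(-4, 0), -1)), 3), 2) = Pow(Add(Mul(-6, Pow(-4, -1)), 3), 2) = Pow(Add(Mul(-6, Rational(-1, 4)), 3), 2) = Pow(Add(Rational(3, 2), 3), 2) = Pow(Rational(9, 2), 2) = Rational(81, 4)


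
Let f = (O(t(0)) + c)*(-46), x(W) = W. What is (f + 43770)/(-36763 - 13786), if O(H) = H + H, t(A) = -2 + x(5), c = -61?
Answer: -46300/50549 ≈ -0.91594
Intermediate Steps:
t(A) = 3 (t(A) = -2 + 5 = 3)
O(H) = 2*H
f = 2530 (f = (2*3 - 61)*(-46) = (6 - 61)*(-46) = -55*(-46) = 2530)
(f + 43770)/(-36763 - 13786) = (2530 + 43770)/(-36763 - 13786) = 46300/(-50549) = 46300*(-1/50549) = -46300/50549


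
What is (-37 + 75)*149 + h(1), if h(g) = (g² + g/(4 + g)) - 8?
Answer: 28276/5 ≈ 5655.2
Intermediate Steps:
h(g) = -8 + g² + g/(4 + g) (h(g) = (g² + g/(4 + g)) - 8 = -8 + g² + g/(4 + g))
(-37 + 75)*149 + h(1) = (-37 + 75)*149 + (-32 + 1³ - 7*1 + 4*1²)/(4 + 1) = 38*149 + (-32 + 1 - 7 + 4*1)/5 = 5662 + (-32 + 1 - 7 + 4)/5 = 5662 + (⅕)*(-34) = 5662 - 34/5 = 28276/5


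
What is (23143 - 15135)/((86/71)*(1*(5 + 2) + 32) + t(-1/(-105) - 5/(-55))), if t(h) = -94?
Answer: -71071/415 ≈ -171.26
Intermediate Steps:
(23143 - 15135)/((86/71)*(1*(5 + 2) + 32) + t(-1/(-105) - 5/(-55))) = (23143 - 15135)/((86/71)*(1*(5 + 2) + 32) - 94) = 8008/((86*(1/71))*(1*7 + 32) - 94) = 8008/(86*(7 + 32)/71 - 94) = 8008/((86/71)*39 - 94) = 8008/(3354/71 - 94) = 8008/(-3320/71) = 8008*(-71/3320) = -71071/415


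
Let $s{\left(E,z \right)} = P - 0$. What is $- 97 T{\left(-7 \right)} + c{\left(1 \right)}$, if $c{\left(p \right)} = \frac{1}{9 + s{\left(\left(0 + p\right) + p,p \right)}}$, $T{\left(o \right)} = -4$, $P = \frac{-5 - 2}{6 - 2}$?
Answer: $\frac{11256}{29} \approx 388.14$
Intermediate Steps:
$P = - \frac{7}{4} \approx -1.75$
$s{\left(E,z \right)} = - \frac{7}{4}$ ($s{\left(E,z \right)} = - \frac{7}{4} - 0 = - \frac{7}{4} + 0 = - \frac{7}{4}$)
$c{\left(p \right)} = \frac{4}{29}$ ($c{\left(p \right)} = \frac{1}{9 - \frac{7}{4}} = \frac{1}{\frac{29}{4}} = \frac{4}{29}$)
$- 97 T{\left(-7 \right)} + c{\left(1 \right)} = \left(-97\right) \left(-4\right) + \frac{4}{29} = 388 + \frac{4}{29} = \frac{11256}{29}$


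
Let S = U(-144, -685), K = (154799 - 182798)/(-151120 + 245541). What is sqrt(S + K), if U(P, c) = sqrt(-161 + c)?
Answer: sqrt(-2643693579 + 26745975723*I*sqrt(94))/94421 ≈ 3.7941 + 3.833*I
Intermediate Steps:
K = -27999/94421 ≈ -0.29653
S = 3*I*sqrt(94) (S = sqrt(-161 - 685) = sqrt(-846) = 3*I*sqrt(94) ≈ 29.086*I)
sqrt(S + K) = sqrt(3*I*sqrt(94) - 27999/94421) = sqrt(-27999/94421 + 3*I*sqrt(94))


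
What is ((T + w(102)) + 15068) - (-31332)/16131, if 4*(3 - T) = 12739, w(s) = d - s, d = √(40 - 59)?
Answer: 253497425/21508 + I*√19 ≈ 11786.0 + 4.3589*I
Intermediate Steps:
d = I*√19 (d = √(-19) = I*√19 ≈ 4.3589*I)
w(s) = -s + I*√19 (w(s) = I*√19 - s = -s + I*√19)
T = -12727/4 (T = 3 - ¼*12739 = 3 - 12739/4 = -12727/4 ≈ -3181.8)
((T + w(102)) + 15068) - (-31332)/16131 = ((-12727/4 + (-1*102 + I*√19)) + 15068) - (-31332)/16131 = ((-12727/4 + (-102 + I*√19)) + 15068) - (-31332)/16131 = ((-13135/4 + I*√19) + 15068) - 1*(-10444/5377) = (47137/4 + I*√19) + 10444/5377 = 253497425/21508 + I*√19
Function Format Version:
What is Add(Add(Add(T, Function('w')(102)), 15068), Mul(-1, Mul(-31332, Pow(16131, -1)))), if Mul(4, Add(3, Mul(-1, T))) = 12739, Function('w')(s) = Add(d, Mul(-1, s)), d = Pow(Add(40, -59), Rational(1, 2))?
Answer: Add(Rational(253497425, 21508), Mul(I, Pow(19, Rational(1, 2)))) ≈ Add(11786., Mul(4.3589, I))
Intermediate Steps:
d = Mul(I, Pow(19, Rational(1, 2))) (d = Pow(-19, Rational(1, 2)) = Mul(I, Pow(19, Rational(1, 2))) ≈ Mul(4.3589, I))
Function('w')(s) = Add(Mul(-1, s), Mul(I, Pow(19, Rational(1, 2)))) (Function('w')(s) = Add(Mul(I, Pow(19, Rational(1, 2))), Mul(-1, s)) = Add(Mul(-1, s), Mul(I, Pow(19, Rational(1, 2)))))
T = Rational(-12727, 4) (T = Add(3, Mul(Rational(-1, 4), 12739)) = Add(3, Rational(-12739, 4)) = Rational(-12727, 4) ≈ -3181.8)
Add(Add(Add(T, Function('w')(102)), 15068), Mul(-1, Mul(-31332, Pow(16131, -1)))) = Add(Add(Add(Rational(-12727, 4), Add(Mul(-1, 102), Mul(I, Pow(19, Rational(1, 2))))), 15068), Mul(-1, Mul(-31332, Pow(16131, -1)))) = Add(Add(Add(Rational(-12727, 4), Add(-102, Mul(I, Pow(19, Rational(1, 2))))), 15068), Mul(-1, Mul(-31332, Rational(1, 16131)))) = Add(Add(Add(Rational(-13135, 4), Mul(I, Pow(19, Rational(1, 2)))), 15068), Mul(-1, Rational(-10444, 5377))) = Add(Add(Rational(47137, 4), Mul(I, Pow(19, Rational(1, 2)))), Rational(10444, 5377)) = Add(Rational(253497425, 21508), Mul(I, Pow(19, Rational(1, 2))))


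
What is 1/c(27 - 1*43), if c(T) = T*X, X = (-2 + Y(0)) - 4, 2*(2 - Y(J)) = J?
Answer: 1/64 ≈ 0.015625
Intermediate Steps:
Y(J) = 2 - J/2
X = -4 (X = (-2 + (2 - ½*0)) - 4 = (-2 + (2 + 0)) - 4 = (-2 + 2) - 4 = 0 - 4 = -4)
c(T) = -4*T (c(T) = T*(-4) = -4*T)
1/c(27 - 1*43) = 1/(-4*(27 - 1*43)) = 1/(-4*(27 - 43)) = 1/(-4*(-16)) = 1/64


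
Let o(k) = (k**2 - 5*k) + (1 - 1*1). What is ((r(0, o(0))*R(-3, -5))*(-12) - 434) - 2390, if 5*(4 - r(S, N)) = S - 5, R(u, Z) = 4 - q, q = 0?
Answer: -3064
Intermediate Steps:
o(k) = k**2 - 5*k (o(k) = (k**2 - 5*k) + (1 - 1) = (k**2 - 5*k) + 0 = k**2 - 5*k)
R(u, Z) = 4 (R(u, Z) = 4 - 1*0 = 4 + 0 = 4)
r(S, N) = 5 - S/5 (r(S, N) = 4 - (S - 5)/5 = 4 - (-5 + S)/5 = 4 + (1 - S/5) = 5 - S/5)
((r(0, o(0))*R(-3, -5))*(-12) - 434) - 2390 = (((5 - 1/5*0)*4)*(-12) - 434) - 2390 = (((5 + 0)*4)*(-12) - 434) - 2390 = ((5*4)*(-12) - 434) - 2390 = (20*(-12) - 434) - 2390 = (-240 - 434) - 2390 = -674 - 2390 = -3064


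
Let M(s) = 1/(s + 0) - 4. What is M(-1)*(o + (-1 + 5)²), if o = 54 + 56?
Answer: -630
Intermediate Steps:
M(s) = -4 + 1/s (M(s) = 1/s - 4 = -4 + 1/s)
o = 110
M(-1)*(o + (-1 + 5)²) = (-4 + 1/(-1))*(110 + (-1 + 5)²) = (-4 - 1)*(110 + 4²) = -5*(110 + 16) = -5*126 = -630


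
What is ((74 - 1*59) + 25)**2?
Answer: 1600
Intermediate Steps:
((74 - 1*59) + 25)**2 = ((74 - 59) + 25)**2 = (15 + 25)**2 = 40**2 = 1600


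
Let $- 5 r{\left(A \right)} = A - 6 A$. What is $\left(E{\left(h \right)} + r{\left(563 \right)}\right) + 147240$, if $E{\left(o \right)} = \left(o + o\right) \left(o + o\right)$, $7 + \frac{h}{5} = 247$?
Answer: $5907803$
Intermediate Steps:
$h = 1200$ ($h = -35 + 5 \cdot 247 = -35 + 1235 = 1200$)
$E{\left(o \right)} = 4 o^{2}$ ($E{\left(o \right)} = 2 o 2 o = 4 o^{2}$)
$r{\left(A \right)} = A$ ($r{\left(A \right)} = - \frac{A - 6 A}{5} = - \frac{\left(-5\right) A}{5} = A$)
$\left(E{\left(h \right)} + r{\left(563 \right)}\right) + 147240 = \left(4 \cdot 1200^{2} + 563\right) + 147240 = \left(4 \cdot 1440000 + 563\right) + 147240 = \left(5760000 + 563\right) + 147240 = 5760563 + 147240 = 5907803$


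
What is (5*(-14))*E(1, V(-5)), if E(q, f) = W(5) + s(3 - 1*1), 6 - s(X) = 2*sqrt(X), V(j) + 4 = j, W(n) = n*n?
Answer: -2170 + 140*sqrt(2) ≈ -1972.0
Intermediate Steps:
W(n) = n**2
V(j) = -4 + j
s(X) = 6 - 2*sqrt(X)
E(q, f) = 31 - 2*sqrt(2) (E(q, f) = 5**2 + (6 - 2*sqrt(3 - 1*1)) = 25 + (6 - 2*sqrt(3 - 1)) = 25 + (6 - 2*sqrt(2)) = 31 - 2*sqrt(2))
(5*(-14))*E(1, V(-5)) = (5*(-14))*(31 - 2*sqrt(2)) = -70*(31 - 2*sqrt(2)) = -2170 + 140*sqrt(2)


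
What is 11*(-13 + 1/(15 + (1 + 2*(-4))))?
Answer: -1133/8 ≈ -141.63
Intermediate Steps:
11*(-13 + 1/(15 + (1 + 2*(-4)))) = 11*(-13 + 1/(15 + (1 - 8))) = 11*(-13 + 1/(15 - 7)) = 11*(-13 + 1/8) = 11*(-13 + ⅛) = 11*(-103/8) = -1133/8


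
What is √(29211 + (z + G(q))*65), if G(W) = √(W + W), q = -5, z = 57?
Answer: √(32916 + 65*I*√10) ≈ 181.43 + 0.5665*I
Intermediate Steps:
G(W) = √2*√W (G(W) = √(2*W) = √2*√W)
√(29211 + (z + G(q))*65) = √(29211 + (57 + √2*√(-5))*65) = √(29211 + (57 + √2*(I*√5))*65) = √(29211 + (57 + I*√10)*65) = √(29211 + (3705 + 65*I*√10)) = √(32916 + 65*I*√10)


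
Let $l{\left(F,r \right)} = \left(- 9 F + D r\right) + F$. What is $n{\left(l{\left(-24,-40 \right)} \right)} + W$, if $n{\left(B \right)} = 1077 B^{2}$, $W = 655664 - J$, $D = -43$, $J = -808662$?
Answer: $3938700614$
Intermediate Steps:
$l{\left(F,r \right)} = - 43 r - 8 F$ ($l{\left(F,r \right)} = \left(- 9 F - 43 r\right) + F = \left(- 43 r - 9 F\right) + F = - 43 r - 8 F$)
$W = 1464326$ ($W = 655664 - -808662 = 655664 + 808662 = 1464326$)
$n{\left(l{\left(-24,-40 \right)} \right)} + W = 1077 \left(\left(-43\right) \left(-40\right) - -192\right)^{2} + 1464326 = 1077 \left(1720 + 192\right)^{2} + 1464326 = 1077 \cdot 1912^{2} + 1464326 = 1077 \cdot 3655744 + 1464326 = 3937236288 + 1464326 = 3938700614$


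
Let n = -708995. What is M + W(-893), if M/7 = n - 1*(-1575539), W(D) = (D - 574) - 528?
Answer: 6063813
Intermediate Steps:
W(D) = -1102 + D (W(D) = (-574 + D) - 528 = -1102 + D)
M = 6065808 (M = 7*(-708995 - 1*(-1575539)) = 7*(-708995 + 1575539) = 7*866544 = 6065808)
M + W(-893) = 6065808 + (-1102 - 893) = 6065808 - 1995 = 6063813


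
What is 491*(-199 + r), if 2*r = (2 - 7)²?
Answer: -183143/2 ≈ -91572.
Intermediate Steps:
r = 25/2 (r = (2 - 7)²/2 = (½)*(-5)² = (½)*25 = 25/2 ≈ 12.500)
491*(-199 + r) = 491*(-199 + 25/2) = 491*(-373/2) = -183143/2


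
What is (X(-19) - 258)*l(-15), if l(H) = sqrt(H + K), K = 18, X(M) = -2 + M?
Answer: -279*sqrt(3) ≈ -483.24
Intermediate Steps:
l(H) = sqrt(18 + H) (l(H) = sqrt(H + 18) = sqrt(18 + H))
(X(-19) - 258)*l(-15) = ((-2 - 19) - 258)*sqrt(18 - 15) = (-21 - 258)*sqrt(3) = -279*sqrt(3)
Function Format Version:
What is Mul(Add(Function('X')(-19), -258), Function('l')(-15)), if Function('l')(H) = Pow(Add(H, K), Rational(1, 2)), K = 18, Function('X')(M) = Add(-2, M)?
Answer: Mul(-279, Pow(3, Rational(1, 2))) ≈ -483.24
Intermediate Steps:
Function('l')(H) = Pow(Add(18, H), Rational(1, 2)) (Function('l')(H) = Pow(Add(H, 18), Rational(1, 2)) = Pow(Add(18, H), Rational(1, 2)))
Mul(Add(Function('X')(-19), -258), Function('l')(-15)) = Mul(Add(Add(-2, -19), -258), Pow(Add(18, -15), Rational(1, 2))) = Mul(Add(-21, -258), Pow(3, Rational(1, 2))) = Mul(-279, Pow(3, Rational(1, 2)))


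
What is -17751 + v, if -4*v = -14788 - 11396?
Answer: -11205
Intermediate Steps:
v = 6546 (v = -(-14788 - 11396)/4 = -¼*(-26184) = 6546)
-17751 + v = -17751 + 6546 = -11205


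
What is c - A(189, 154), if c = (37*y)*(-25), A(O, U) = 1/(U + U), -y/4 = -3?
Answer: -3418801/308 ≈ -11100.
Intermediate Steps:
y = 12 (y = -4*(-3) = 12)
A(O, U) = 1/(2*U)
c = -11100 (c = (37*12)*(-25) = 444*(-25) = -11100)
c - A(189, 154) = -11100 - 1/(2*154) = -11100 - 1*1/308 = -11100 - 1/308 = -3418801/308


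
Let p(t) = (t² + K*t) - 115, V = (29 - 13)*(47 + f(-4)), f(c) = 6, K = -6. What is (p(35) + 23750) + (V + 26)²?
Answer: 788526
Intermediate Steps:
V = 848 (V = (29 - 13)*(47 + 6) = 16*53 = 848)
p(t) = -115 + t² - 6*t (p(t) = (t² - 6*t) - 115 = -115 + t² - 6*t)
(p(35) + 23750) + (V + 26)² = ((-115 + 35² - 6*35) + 23750) + (848 + 26)² = ((-115 + 1225 - 210) + 23750) + 874² = (900 + 23750) + 763876 = 24650 + 763876 = 788526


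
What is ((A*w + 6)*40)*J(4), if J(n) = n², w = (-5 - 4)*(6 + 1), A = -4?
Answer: 165120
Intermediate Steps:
w = -63 (w = -9*7 = -63)
((A*w + 6)*40)*J(4) = ((-4*(-63) + 6)*40)*4² = ((252 + 6)*40)*16 = (258*40)*16 = 10320*16 = 165120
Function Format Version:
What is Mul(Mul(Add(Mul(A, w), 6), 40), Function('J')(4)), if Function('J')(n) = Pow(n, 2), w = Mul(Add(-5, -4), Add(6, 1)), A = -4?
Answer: 165120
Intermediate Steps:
w = -63 (w = Mul(-9, 7) = -63)
Mul(Mul(Add(Mul(A, w), 6), 40), Function('J')(4)) = Mul(Mul(Add(Mul(-4, -63), 6), 40), Pow(4, 2)) = Mul(Mul(Add(252, 6), 40), 16) = Mul(Mul(258, 40), 16) = Mul(10320, 16) = 165120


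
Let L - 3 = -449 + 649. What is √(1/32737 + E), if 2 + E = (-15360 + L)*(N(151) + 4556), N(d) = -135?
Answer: I*√71814399822893994/32737 ≈ 8185.9*I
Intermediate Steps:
L = 203 (L = 3 + (-449 + 649) = 3 + 200 = 203)
E = -67009099 (E = -2 + (-15360 + 203)*(-135 + 4556) = -2 - 15157*4421 = -2 - 67009097 = -67009099)
√(1/32737 + E) = √(1/32737 - 67009099) = √(-2193676873962/32737) = I*√71814399822893994/32737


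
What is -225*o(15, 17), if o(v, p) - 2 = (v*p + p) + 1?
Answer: -61875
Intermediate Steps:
o(v, p) = 3 + p + p*v (o(v, p) = 2 + ((v*p + p) + 1) = 2 + ((p*v + p) + 1) = 2 + ((p + p*v) + 1) = 2 + (1 + p + p*v) = 3 + p + p*v)
-225*o(15, 17) = -225*(3 + 17 + 17*15) = -225*(3 + 17 + 255) = -225*275 = -61875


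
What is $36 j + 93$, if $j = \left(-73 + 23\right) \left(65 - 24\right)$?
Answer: $-73707$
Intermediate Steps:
$j = -2050$ ($j = \left(-50\right) 41 = -2050$)
$36 j + 93 = 36 \left(-2050\right) + 93 = -73800 + 93 = -73707$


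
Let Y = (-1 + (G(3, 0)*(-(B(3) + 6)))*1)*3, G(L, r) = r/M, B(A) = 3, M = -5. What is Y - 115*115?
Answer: -13228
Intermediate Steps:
G(L, r) = -r/5 (G(L, r) = r/(-5) = r*(-⅕) = -r/5)
Y = -3 (Y = (-1 + ((-⅕*0)*(-(3 + 6)))*1)*3 = (-1 + (0*(-1*9))*1)*3 = (-1 + (0*(-9))*1)*3 = (-1 + 0*1)*3 = (-1 + 0)*3 = -1*3 = -3)
Y - 115*115 = -3 - 115*115 = -3 - 13225 = -13228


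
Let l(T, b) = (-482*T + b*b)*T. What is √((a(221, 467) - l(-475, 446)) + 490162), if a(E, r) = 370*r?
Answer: 3*√22655478 ≈ 14279.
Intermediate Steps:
l(T, b) = T*(b² - 482*T) (l(T, b) = (-482*T + b²)*T = (b² - 482*T)*T = T*(b² - 482*T))
√((a(221, 467) - l(-475, 446)) + 490162) = √((370*467 - (-475)*(446² - 482*(-475))) + 490162) = √((172790 - (-475)*(198916 + 228950)) + 490162) = √((172790 - (-475)*427866) + 490162) = √((172790 - 1*(-203236350)) + 490162) = √((172790 + 203236350) + 490162) = √(203409140 + 490162) = √203899302 = 3*√22655478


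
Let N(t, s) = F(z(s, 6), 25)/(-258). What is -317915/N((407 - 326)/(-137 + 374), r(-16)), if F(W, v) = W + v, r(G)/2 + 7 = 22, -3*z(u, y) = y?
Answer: 82022070/23 ≈ 3.5662e+6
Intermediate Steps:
z(u, y) = -y/3
r(G) = 30 (r(G) = -14 + 2*22 = -14 + 44 = 30)
N(t, s) = -23/258 (N(t, s) = (-⅓*6 + 25)/(-258) = (-2 + 25)*(-1/258) = 23*(-1/258) = -23/258)
-317915/N((407 - 326)/(-137 + 374), r(-16)) = -317915/(-23/258) = -317915*(-258/23) = 82022070/23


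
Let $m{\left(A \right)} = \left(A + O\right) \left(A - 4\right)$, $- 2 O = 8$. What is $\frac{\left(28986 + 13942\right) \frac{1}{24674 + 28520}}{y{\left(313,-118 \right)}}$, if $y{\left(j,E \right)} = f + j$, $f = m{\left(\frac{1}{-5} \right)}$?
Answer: $\frac{268300}{109925401} \approx 0.0024407$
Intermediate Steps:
$O = -4$ ($O = \left(- \frac{1}{2}\right) 8 = -4$)
$m{\left(A \right)} = \left(-4 + A\right)^{2}$ ($m{\left(A \right)} = \left(A - 4\right) \left(A - 4\right) = \left(-4 + A\right) \left(-4 + A\right) = \left(-4 + A\right)^{2}$)
$f = \frac{441}{25}$ ($f = 16 + \left(\frac{1}{-5}\right)^{2} - \frac{8}{-5} = 16 + \left(- \frac{1}{5}\right)^{2} - - \frac{8}{5} = 16 + \frac{1}{25} + \frac{8}{5} = \frac{441}{25} \approx 17.64$)
$y{\left(j,E \right)} = \frac{441}{25} + j$
$\frac{\left(28986 + 13942\right) \frac{1}{24674 + 28520}}{y{\left(313,-118 \right)}} = \frac{\left(28986 + 13942\right) \frac{1}{24674 + 28520}}{\frac{441}{25} + 313} = \frac{42928 \cdot \frac{1}{53194}}{\frac{8266}{25}} = 42928 \cdot \frac{1}{53194} \cdot \frac{25}{8266} = \frac{21464}{26597} \cdot \frac{25}{8266} = \frac{268300}{109925401}$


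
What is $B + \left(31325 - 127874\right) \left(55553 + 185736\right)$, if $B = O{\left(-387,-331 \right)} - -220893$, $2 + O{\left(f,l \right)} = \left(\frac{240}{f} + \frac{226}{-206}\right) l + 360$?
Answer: $- \frac{309533817025243}{13287} \approx -2.3296 \cdot 10^{10}$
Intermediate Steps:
$O{\left(f,l \right)} = 358 + l \left(- \frac{113}{103} + \frac{240}{f}\right)$ ($O{\left(f,l \right)} = -2 + \left(\left(\frac{240}{f} + \frac{226}{-206}\right) l + 360\right) = -2 + \left(\left(\frac{240}{f} + 226 \left(- \frac{1}{206}\right)\right) l + 360\right) = -2 + \left(\left(\frac{240}{f} - \frac{113}{103}\right) l + 360\right) = -2 + \left(\left(- \frac{113}{103} + \frac{240}{f}\right) l + 360\right) = -2 + \left(l \left(- \frac{113}{103} + \frac{240}{f}\right) + 360\right) = -2 + \left(360 + l \left(- \frac{113}{103} + \frac{240}{f}\right)\right) = 358 + l \left(- \frac{113}{103} + \frac{240}{f}\right)$)
$B = \frac{2947314464}{13287}$ ($B = \left(358 - - \frac{37403}{103} + 240 \left(-331\right) \frac{1}{-387}\right) - -220893 = \left(358 + \frac{37403}{103} + 240 \left(-331\right) \left(- \frac{1}{387}\right)\right) + 220893 = \left(358 + \frac{37403}{103} + \frac{26480}{129}\right) + 220893 = \frac{12309173}{13287} + 220893 = \frac{2947314464}{13287} \approx 2.2182 \cdot 10^{5}$)
$B + \left(31325 - 127874\right) \left(55553 + 185736\right) = \frac{2947314464}{13287} + \left(31325 - 127874\right) \left(55553 + 185736\right) = \frac{2947314464}{13287} - 23296211661 = - \frac{309533817025243}{13287}$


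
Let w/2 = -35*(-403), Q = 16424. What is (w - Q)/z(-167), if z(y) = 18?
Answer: 5893/9 ≈ 654.78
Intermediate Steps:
w = 28210 (w = 2*(-35*(-403)) = 2*14105 = 28210)
(w - Q)/z(-167) = (28210 - 1*16424)/18 = (28210 - 16424)*(1/18) = 11786*(1/18) = 5893/9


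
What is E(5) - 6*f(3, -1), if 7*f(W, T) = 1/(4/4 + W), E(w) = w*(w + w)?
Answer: 697/14 ≈ 49.786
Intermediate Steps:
E(w) = 2*w² (E(w) = w*(2*w) = 2*w²)
f(W, T) = 1/(7*(1 + W)) (f(W, T) = 1/(7*(4/4 + W)) = 1/(7*(4*(¼) + W)) = 1/(7*(1 + W)))
E(5) - 6*f(3, -1) = 2*5² - 6/(7*(1 + 3)) = 2*25 - 6/(7*4) = 50 - 6/(7*4) = 50 - 6*1/28 = 50 - 3/14 = 697/14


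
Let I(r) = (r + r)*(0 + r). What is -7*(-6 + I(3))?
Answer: -84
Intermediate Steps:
I(r) = 2*r² (I(r) = (2*r)*r = 2*r²)
-7*(-6 + I(3)) = -7*(-6 + 2*3²) = -7*(-6 + 2*9) = -7*(-6 + 18) = -7*12 = -84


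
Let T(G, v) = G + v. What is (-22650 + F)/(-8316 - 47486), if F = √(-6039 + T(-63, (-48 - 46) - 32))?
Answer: 11325/27901 - 3*I*√173/27901 ≈ 0.4059 - 0.0014142*I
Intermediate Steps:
F = 6*I*√173 (F = √(-6039 + (-63 + ((-48 - 46) - 32))) = √(-6039 + (-63 + (-94 - 32))) = √(-6039 + (-63 - 126)) = √(-6039 - 189) = √(-6228) = 6*I*√173 ≈ 78.918*I)
(-22650 + F)/(-8316 - 47486) = (-22650 + 6*I*√173)/(-8316 - 47486) = (-22650 + 6*I*√173)/(-55802) = (-22650 + 6*I*√173)*(-1/55802) = 11325/27901 - 3*I*√173/27901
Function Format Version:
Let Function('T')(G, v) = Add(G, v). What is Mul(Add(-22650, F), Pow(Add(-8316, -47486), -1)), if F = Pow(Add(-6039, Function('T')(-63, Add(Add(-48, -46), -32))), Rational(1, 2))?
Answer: Add(Rational(11325, 27901), Mul(Rational(-3, 27901), I, Pow(173, Rational(1, 2)))) ≈ Add(0.40590, Mul(-0.0014142, I))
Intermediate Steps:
F = Mul(6, I, Pow(173, Rational(1, 2))) (F = Pow(Add(-6039, Add(-63, Add(Add(-48, -46), -32))), Rational(1, 2)) = Pow(Add(-6039, Add(-63, Add(-94, -32))), Rational(1, 2)) = Pow(Add(-6039, Add(-63, -126)), Rational(1, 2)) = Pow(Add(-6039, -189), Rational(1, 2)) = Pow(-6228, Rational(1, 2)) = Mul(6, I, Pow(173, Rational(1, 2))) ≈ Mul(78.918, I))
Mul(Add(-22650, F), Pow(Add(-8316, -47486), -1)) = Mul(Add(-22650, Mul(6, I, Pow(173, Rational(1, 2)))), Pow(Add(-8316, -47486), -1)) = Mul(Add(-22650, Mul(6, I, Pow(173, Rational(1, 2)))), Pow(-55802, -1)) = Mul(Add(-22650, Mul(6, I, Pow(173, Rational(1, 2)))), Rational(-1, 55802)) = Add(Rational(11325, 27901), Mul(Rational(-3, 27901), I, Pow(173, Rational(1, 2))))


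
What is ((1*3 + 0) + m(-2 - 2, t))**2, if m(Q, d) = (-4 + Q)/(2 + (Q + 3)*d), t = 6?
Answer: 25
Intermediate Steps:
m(Q, d) = (-4 + Q)/(2 + d*(3 + Q)) (m(Q, d) = (-4 + Q)/(2 + (3 + Q)*d) = (-4 + Q)/(2 + d*(3 + Q)))
((1*3 + 0) + m(-2 - 2, t))**2 = ((1*3 + 0) + (-4 + (-2 - 2))/(2 + 3*6 + (-2 - 2)*6))**2 = ((3 + 0) + (-4 - 4)/(2 + 18 - 4*6))**2 = (3 - 8/(2 + 18 - 24))**2 = (3 - 8/(-4))**2 = (3 - 1/4*(-8))**2 = (3 + 2)**2 = 5**2 = 25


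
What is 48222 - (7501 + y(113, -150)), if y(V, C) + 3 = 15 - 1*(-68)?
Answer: 40641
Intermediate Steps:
y(V, C) = 80 (y(V, C) = -3 + (15 - 1*(-68)) = -3 + (15 + 68) = -3 + 83 = 80)
48222 - (7501 + y(113, -150)) = 48222 - (7501 + 80) = 48222 - 1*7581 = 48222 - 7581 = 40641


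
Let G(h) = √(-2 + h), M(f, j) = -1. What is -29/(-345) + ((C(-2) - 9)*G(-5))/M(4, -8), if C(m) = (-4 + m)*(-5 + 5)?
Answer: 29/345 + 9*I*√7 ≈ 0.084058 + 23.812*I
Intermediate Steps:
C(m) = 0 (C(m) = (-4 + m)*0 = 0)
-29/(-345) + ((C(-2) - 9)*G(-5))/M(4, -8) = -29/(-345) + ((0 - 9)*√(-2 - 5))/(-1) = -29*(-1/345) - 9*I*√7*(-1) = 29/345 - 9*I*√7*(-1) = 29/345 + 9*I*√7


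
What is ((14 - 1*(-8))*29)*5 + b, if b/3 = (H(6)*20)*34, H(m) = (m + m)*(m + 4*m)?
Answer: 737590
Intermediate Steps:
H(m) = 10*m² (H(m) = (2*m)*(5*m) = 10*m²)
b = 734400 (b = 3*(((10*6²)*20)*34) = 3*(((10*36)*20)*34) = 3*((360*20)*34) = 3*(7200*34) = 3*244800 = 734400)
((14 - 1*(-8))*29)*5 + b = ((14 - 1*(-8))*29)*5 + 734400 = ((14 + 8)*29)*5 + 734400 = (22*29)*5 + 734400 = 638*5 + 734400 = 3190 + 734400 = 737590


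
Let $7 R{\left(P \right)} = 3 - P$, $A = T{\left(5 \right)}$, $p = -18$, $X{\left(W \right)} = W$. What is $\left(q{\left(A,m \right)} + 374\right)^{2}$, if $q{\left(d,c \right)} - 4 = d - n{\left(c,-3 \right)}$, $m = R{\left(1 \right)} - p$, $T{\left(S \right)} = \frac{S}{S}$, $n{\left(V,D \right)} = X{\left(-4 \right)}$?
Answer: $146689$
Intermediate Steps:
$n{\left(V,D \right)} = -4$
$T{\left(S \right)} = 1$
$A = 1$
$R{\left(P \right)} = \frac{3}{7} - \frac{P}{7}$ ($R{\left(P \right)} = \frac{3 - P}{7} = \frac{3}{7} - \frac{P}{7}$)
$m = \frac{128}{7}$ ($m = \left(\frac{3}{7} - \frac{1}{7}\right) - -18 = \left(\frac{3}{7} - \frac{1}{7}\right) + 18 = \frac{2}{7} + 18 = \frac{128}{7} \approx 18.286$)
$q{\left(d,c \right)} = 8 + d$ ($q{\left(d,c \right)} = 4 + \left(d - -4\right) = 4 + \left(d + 4\right) = 4 + \left(4 + d\right) = 8 + d$)
$\left(q{\left(A,m \right)} + 374\right)^{2} = \left(\left(8 + 1\right) + 374\right)^{2} = \left(9 + 374\right)^{2} = 383^{2} = 146689$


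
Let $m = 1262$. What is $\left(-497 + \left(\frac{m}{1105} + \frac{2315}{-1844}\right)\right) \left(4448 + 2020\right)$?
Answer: $- \frac{1637904716679}{509405} \approx -3.2153 \cdot 10^{6}$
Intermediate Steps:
$\left(-497 + \left(\frac{m}{1105} + \frac{2315}{-1844}\right)\right) \left(4448 + 2020\right) = \left(-497 + \left(\frac{1262}{1105} + \frac{2315}{-1844}\right)\right) \left(4448 + 2020\right) = \left(-497 + \left(1262 \cdot \frac{1}{1105} + 2315 \left(- \frac{1}{1844}\right)\right)\right) 6468 = \left(-497 + \left(\frac{1262}{1105} - \frac{2315}{1844}\right)\right) 6468 = \left(-497 - \frac{230947}{2037620}\right) 6468 = \left(- \frac{1012928087}{2037620}\right) 6468 = - \frac{1637904716679}{509405}$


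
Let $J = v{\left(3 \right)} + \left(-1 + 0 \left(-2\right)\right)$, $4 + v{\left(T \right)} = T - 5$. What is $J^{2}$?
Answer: $49$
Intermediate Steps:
$v{\left(T \right)} = -9 + T$ ($v{\left(T \right)} = -4 + \left(T - 5\right) = -4 + \left(-5 + T\right) = -9 + T$)
$J = -7$ ($J = \left(-9 + 3\right) + \left(-1 + 0 \left(-2\right)\right) = -6 + \left(-1 + 0\right) = -6 - 1 = -7$)
$J^{2} = \left(-7\right)^{2} = 49$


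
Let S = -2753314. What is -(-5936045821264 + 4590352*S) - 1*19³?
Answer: 18574726240933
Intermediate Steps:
-(-5936045821264 + 4590352*S) - 1*19³ = -4590352/(1/(-2753314 - 1293157)) - 1*19³ = -4590352/(1/(-4046471)) - 1*6859 = -4590352/(-1/4046471) - 6859 = -4590352*(-4046471) - 6859 = 18574726247792 - 6859 = 18574726240933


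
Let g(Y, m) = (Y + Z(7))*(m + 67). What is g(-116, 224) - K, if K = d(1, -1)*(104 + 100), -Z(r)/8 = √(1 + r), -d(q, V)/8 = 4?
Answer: -27228 - 4656*√2 ≈ -33813.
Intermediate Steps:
d(q, V) = -32 (d(q, V) = -8*4 = -32)
Z(r) = -8*√(1 + r)
K = -6528 (K = -32*(104 + 100) = -32*204 = -6528)
g(Y, m) = (67 + m)*(Y - 16*√2) (g(Y, m) = (Y - 8*√(1 + 7))*(m + 67) = (Y - 16*√2)*(67 + m) = (67 + m)*(Y - 16*√2))
g(-116, 224) - K = (-1072*√2 + 67*(-116) - 116*224 - 16*224*√2) - 1*(-6528) = (-1072*√2 - 7772 - 25984 - 3584*√2) + 6528 = (-33756 - 4656*√2) + 6528 = -27228 - 4656*√2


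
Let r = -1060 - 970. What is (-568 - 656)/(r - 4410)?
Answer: 153/805 ≈ 0.19006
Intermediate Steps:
r = -2030
(-568 - 656)/(r - 4410) = (-568 - 656)/(-2030 - 4410) = -1224/(-6440) = -1224*(-1/6440) = 153/805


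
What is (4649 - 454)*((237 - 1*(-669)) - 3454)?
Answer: -10688860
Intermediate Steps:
(4649 - 454)*((237 - 1*(-669)) - 3454) = 4195*((237 + 669) - 3454) = 4195*(906 - 3454) = 4195*(-2548) = -10688860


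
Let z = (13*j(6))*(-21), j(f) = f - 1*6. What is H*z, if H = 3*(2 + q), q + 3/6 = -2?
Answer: 0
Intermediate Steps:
q = -5/2 (q = -½ - 2 = -5/2 ≈ -2.5000)
j(f) = -6 + f (j(f) = f - 6 = -6 + f)
z = 0 (z = (13*(-6 + 6))*(-21) = (13*0)*(-21) = 0*(-21) = 0)
H = -3/2 (H = 3*(2 - 5/2) = 3*(-½) = -3/2 ≈ -1.5000)
H*z = -3/2*0 = 0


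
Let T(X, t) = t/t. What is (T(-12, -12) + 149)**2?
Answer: 22500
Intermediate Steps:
T(X, t) = 1
(T(-12, -12) + 149)**2 = (1 + 149)**2 = 150**2 = 22500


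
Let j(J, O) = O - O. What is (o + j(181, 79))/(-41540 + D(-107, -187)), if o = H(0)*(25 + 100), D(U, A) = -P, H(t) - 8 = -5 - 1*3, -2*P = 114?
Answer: 0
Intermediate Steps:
P = -57 (P = -½*114 = -57)
H(t) = 0 (H(t) = 8 + (-5 - 1*3) = 8 + (-5 - 3) = 8 - 8 = 0)
j(J, O) = 0
D(U, A) = 57 (D(U, A) = -1*(-57) = 57)
o = 0 (o = 0*(25 + 100) = 0*125 = 0)
(o + j(181, 79))/(-41540 + D(-107, -187)) = (0 + 0)/(-41540 + 57) = 0/(-41483) = 0*(-1/41483) = 0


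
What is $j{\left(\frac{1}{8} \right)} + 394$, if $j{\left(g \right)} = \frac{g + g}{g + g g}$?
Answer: $\frac{3562}{9} \approx 395.78$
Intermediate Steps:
$j{\left(g \right)} = \frac{2 g}{g + g^{2}}$
$j{\left(\frac{1}{8} \right)} + 394 = \frac{2}{1 + \frac{1}{8}} + 394 = \frac{2}{\frac{9}{8}} + 394 = 2 \cdot \frac{8}{9} + 394 = \frac{16}{9} + 394 = \frac{3562}{9}$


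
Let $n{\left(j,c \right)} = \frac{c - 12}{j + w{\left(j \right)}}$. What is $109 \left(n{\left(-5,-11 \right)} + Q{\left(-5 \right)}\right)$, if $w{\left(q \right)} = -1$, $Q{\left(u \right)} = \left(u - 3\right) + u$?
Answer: $- \frac{5995}{6} \approx -999.17$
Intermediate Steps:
$Q{\left(u \right)} = -3 + 2 u$ ($Q{\left(u \right)} = \left(-3 + u\right) + u = -3 + 2 u$)
$n{\left(j,c \right)} = \frac{-12 + c}{-1 + j}$ ($n{\left(j,c \right)} = \frac{c - 12}{j - 1} = \frac{-12 + c}{-1 + j}$)
$109 \left(n{\left(-5,-11 \right)} + Q{\left(-5 \right)}\right) = 109 \left(\frac{-12 - 11}{-1 - 5} + \left(-3 + 2 \left(-5\right)\right)\right) = 109 \left(\frac{1}{-6} \left(-23\right) - 13\right) = 109 \left(\left(- \frac{1}{6}\right) \left(-23\right) - 13\right) = 109 \left(\frac{23}{6} - 13\right) = 109 \left(- \frac{55}{6}\right) = - \frac{5995}{6}$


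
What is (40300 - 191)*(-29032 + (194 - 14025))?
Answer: -1719192067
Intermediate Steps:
(40300 - 191)*(-29032 + (194 - 14025)) = 40109*(-29032 - 13831) = 40109*(-42863) = -1719192067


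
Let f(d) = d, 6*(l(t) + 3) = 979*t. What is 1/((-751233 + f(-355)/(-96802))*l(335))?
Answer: -580812/23848586730212917 ≈ -2.4354e-11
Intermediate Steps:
l(t) = -3 + 979*t/6 (l(t) = -3 + (979*t)/6 = -3 + 979*t/6)
1/((-751233 + f(-355)/(-96802))*l(335)) = 1/((-751233 - 355/(-96802))*(-3 + (979/6)*335)) = 1/((-751233 - 355*(-1/96802))*(-3 + 327965/6)) = 1/((-751233 + 355/96802)*(327947/6)) = (6/327947)/(-72720856511/96802) = -96802/72720856511*6/327947 = -580812/23848586730212917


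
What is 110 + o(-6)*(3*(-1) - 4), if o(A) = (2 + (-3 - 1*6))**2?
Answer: -233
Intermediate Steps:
o(A) = 49 (o(A) = (2 + (-3 - 6))**2 = (2 - 9)**2 = (-7)**2 = 49)
110 + o(-6)*(3*(-1) - 4) = 110 + 49*(3*(-1) - 4) = 110 + 49*(-3 - 4) = 110 + 49*(-7) = 110 - 343 = -233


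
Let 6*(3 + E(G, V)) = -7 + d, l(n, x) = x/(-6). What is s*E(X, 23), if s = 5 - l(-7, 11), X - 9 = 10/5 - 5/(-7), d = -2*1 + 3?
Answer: -82/3 ≈ -27.333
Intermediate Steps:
l(n, x) = -x/6 (l(n, x) = x*(-⅙) = -x/6)
d = 1 (d = -2 + 3 = 1)
X = 82/7 (X = 9 + (10/5 - 5/(-7)) = 9 + (10*(⅕) - 5*(-⅐)) = 9 + (2 + 5/7) = 9 + 19/7 = 82/7 ≈ 11.714)
E(G, V) = -4 (E(G, V) = -3 + (-7 + 1)/6 = -3 + (⅙)*(-6) = -3 - 1 = -4)
s = 41/6 (s = 5 - (-1)*11/6 = 5 - 1*(-11/6) = 5 + 11/6 = 41/6 ≈ 6.8333)
s*E(X, 23) = (41/6)*(-4) = -82/3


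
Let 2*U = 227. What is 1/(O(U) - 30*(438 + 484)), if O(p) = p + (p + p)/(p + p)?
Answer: -2/55091 ≈ -3.6304e-5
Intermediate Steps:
U = 227/2 (U = (½)*227 = 227/2 ≈ 113.50)
O(p) = 1 + p (O(p) = p + (2*p)/((2*p)) = p + (2*p)*(1/(2*p)) = p + 1 = 1 + p)
1/(O(U) - 30*(438 + 484)) = 1/((1 + 227/2) - 30*(438 + 484)) = 1/(229/2 - 30*922) = 1/(229/2 - 27660) = 1/(-55091/2) = -2/55091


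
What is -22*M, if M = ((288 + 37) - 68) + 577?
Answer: -18348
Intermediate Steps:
M = 834 (M = (325 - 68) + 577 = 257 + 577 = 834)
-22*M = -22*834 = -18348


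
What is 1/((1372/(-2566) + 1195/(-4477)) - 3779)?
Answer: -5743991/21711146396 ≈ -0.00026456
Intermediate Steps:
1/((1372/(-2566) + 1195/(-4477)) - 3779) = 1/((1372*(-1/2566) + 1195*(-1/4477)) - 3779) = 1/((-686/1283 - 1195/4477) - 3779) = 1/(-4604407/5743991 - 3779) = 1/(-21711146396/5743991) = -5743991/21711146396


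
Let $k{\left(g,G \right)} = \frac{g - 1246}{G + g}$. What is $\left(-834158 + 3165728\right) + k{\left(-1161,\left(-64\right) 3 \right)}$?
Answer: $\frac{3154616617}{1353} \approx 2.3316 \cdot 10^{6}$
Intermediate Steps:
$k{\left(g,G \right)} = \frac{-1246 + g}{G + g}$
$\left(-834158 + 3165728\right) + k{\left(-1161,\left(-64\right) 3 \right)} = \left(-834158 + 3165728\right) + \frac{-1246 - 1161}{\left(-64\right) 3 - 1161} = 2331570 + \frac{1}{-192 - 1161} \left(-2407\right) = 2331570 + \frac{1}{-1353} \left(-2407\right) = 2331570 - - \frac{2407}{1353} = 2331570 + \frac{2407}{1353} = \frac{3154616617}{1353}$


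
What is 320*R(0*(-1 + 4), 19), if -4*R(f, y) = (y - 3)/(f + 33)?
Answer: -1280/33 ≈ -38.788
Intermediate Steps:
R(f, y) = -(-3 + y)/(4*(33 + f)) (R(f, y) = -(y - 3)/(4*(f + 33)) = -(-3 + y)/(4*(33 + f)))
320*R(0*(-1 + 4), 19) = 320*((3 - 1*19)/(4*(33 + 0*(-1 + 4)))) = 320*((3 - 19)/(4*(33 + 0*3))) = 320*((¼)*(-16)/(33 + 0)) = 320*((¼)*(-16)/33) = 320*((¼)*(1/33)*(-16)) = 320*(-4/33) = -1280/33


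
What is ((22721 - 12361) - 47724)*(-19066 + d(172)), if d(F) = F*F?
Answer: -392994552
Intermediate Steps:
d(F) = F²
((22721 - 12361) - 47724)*(-19066 + d(172)) = ((22721 - 12361) - 47724)*(-19066 + 172²) = (10360 - 47724)*(-19066 + 29584) = -37364*10518 = -392994552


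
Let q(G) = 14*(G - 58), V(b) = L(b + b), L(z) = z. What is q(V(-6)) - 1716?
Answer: -2696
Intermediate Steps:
V(b) = 2*b (V(b) = b + b = 2*b)
q(G) = -812 + 14*G (q(G) = 14*(-58 + G) = -812 + 14*G)
q(V(-6)) - 1716 = (-812 + 14*(2*(-6))) - 1716 = (-812 + 14*(-12)) - 1716 = (-812 - 168) - 1716 = -980 - 1716 = -2696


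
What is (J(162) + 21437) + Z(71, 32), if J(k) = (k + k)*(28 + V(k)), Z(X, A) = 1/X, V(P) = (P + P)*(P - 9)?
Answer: 1142520428/71 ≈ 1.6092e+7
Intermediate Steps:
V(P) = 2*P*(-9 + P) (V(P) = (2*P)*(-9 + P) = 2*P*(-9 + P))
J(k) = 2*k*(28 + 2*k*(-9 + k)) (J(k) = (k + k)*(28 + 2*k*(-9 + k)) = (2*k)*(28 + 2*k*(-9 + k)) = 2*k*(28 + 2*k*(-9 + k)))
(J(162) + 21437) + Z(71, 32) = (4*162*(14 + 162*(-9 + 162)) + 21437) + 1/71 = (4*162*(14 + 162*153) + 21437) + 1/71 = (4*162*(14 + 24786) + 21437) + 1/71 = (4*162*24800 + 21437) + 1/71 = (16070400 + 21437) + 1/71 = 16091837 + 1/71 = 1142520428/71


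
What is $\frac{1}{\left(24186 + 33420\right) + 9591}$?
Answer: $\frac{1}{67197} \approx 1.4882 \cdot 10^{-5}$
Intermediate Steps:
$\frac{1}{\left(24186 + 33420\right) + 9591} = \frac{1}{57606 + 9591} = \frac{1}{67197}$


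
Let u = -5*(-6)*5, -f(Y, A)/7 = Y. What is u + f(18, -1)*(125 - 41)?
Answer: -10434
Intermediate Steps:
f(Y, A) = -7*Y
u = 150 (u = 30*5 = 150)
u + f(18, -1)*(125 - 41) = 150 + (-7*18)*(125 - 41) = 150 - 126*84 = 150 - 10584 = -10434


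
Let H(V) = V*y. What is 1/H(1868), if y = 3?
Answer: 1/5604 ≈ 0.00017844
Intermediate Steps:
H(V) = 3*V (H(V) = V*3 = 3*V)
1/H(1868) = 1/(3*1868) = 1/5604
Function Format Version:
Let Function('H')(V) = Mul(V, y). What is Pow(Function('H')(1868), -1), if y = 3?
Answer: Rational(1, 5604) ≈ 0.00017844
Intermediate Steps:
Function('H')(V) = Mul(3, V) (Function('H')(V) = Mul(V, 3) = Mul(3, V))
Pow(Function('H')(1868), -1) = Pow(Mul(3, 1868), -1) = Pow(5604, -1) = Rational(1, 5604)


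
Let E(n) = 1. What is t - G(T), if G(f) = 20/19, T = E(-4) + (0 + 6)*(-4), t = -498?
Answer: -9482/19 ≈ -499.05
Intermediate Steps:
T = -23 (T = 1 + (0 + 6)*(-4) = 1 + 6*(-4) = 1 - 24 = -23)
G(f) = 20/19 (G(f) = 20*(1/19) = 20/19)
t - G(T) = -498 - 1*20/19 = -498 - 20/19 = -9482/19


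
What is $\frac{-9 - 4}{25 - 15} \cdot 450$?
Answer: $-585$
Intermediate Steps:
$\frac{-9 - 4}{25 - 15} \cdot 450 = - \frac{13}{10} \cdot 450 = \left(-13\right) \frac{1}{10} \cdot 450 = \left(- \frac{13}{10}\right) 450 = -585$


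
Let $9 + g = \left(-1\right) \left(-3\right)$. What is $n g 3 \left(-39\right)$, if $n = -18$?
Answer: $-12636$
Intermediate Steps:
$g = -6$ ($g = -9 - -3 = -9 + 3 = -6$)
$n g 3 \left(-39\right) = - 18 \left(\left(-6\right) 3\right) \left(-39\right) = \left(-18\right) \left(-18\right) \left(-39\right) = 324 \left(-39\right) = -12636$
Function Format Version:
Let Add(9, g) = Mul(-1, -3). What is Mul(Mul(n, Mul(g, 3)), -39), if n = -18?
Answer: -12636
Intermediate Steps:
g = -6 (g = Add(-9, Mul(-1, -3)) = Add(-9, 3) = -6)
Mul(Mul(n, Mul(g, 3)), -39) = Mul(Mul(-18, Mul(-6, 3)), -39) = Mul(Mul(-18, -18), -39) = Mul(324, -39) = -12636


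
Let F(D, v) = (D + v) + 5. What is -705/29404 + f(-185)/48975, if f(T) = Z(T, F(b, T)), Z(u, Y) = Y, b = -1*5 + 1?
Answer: -39937711/1440060900 ≈ -0.027733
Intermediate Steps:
b = -4 (b = -5 + 1 = -4)
F(D, v) = 5 + D + v
f(T) = 1 + T (f(T) = 5 - 4 + T = 1 + T)
-705/29404 + f(-185)/48975 = -705/29404 + (1 - 185)/48975 = -705*1/29404 - 184*1/48975 = -705/29404 - 184/48975 = -39937711/1440060900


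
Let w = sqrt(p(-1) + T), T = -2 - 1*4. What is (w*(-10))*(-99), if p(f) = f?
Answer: 990*I*sqrt(7) ≈ 2619.3*I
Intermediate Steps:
T = -6 (T = -2 - 4 = -6)
w = I*sqrt(7) (w = sqrt(-1 - 6) = sqrt(-7) = I*sqrt(7) ≈ 2.6458*I)
(w*(-10))*(-99) = ((I*sqrt(7))*(-10))*(-99) = -10*I*sqrt(7)*(-99) = 990*I*sqrt(7)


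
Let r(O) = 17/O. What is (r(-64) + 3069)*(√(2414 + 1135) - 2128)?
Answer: -26121067/4 + 2553187*√21/64 ≈ -6.3474e+6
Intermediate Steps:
(r(-64) + 3069)*(√(2414 + 1135) - 2128) = (17/(-64) + 3069)*(√(2414 + 1135) - 2128) = (17*(-1/64) + 3069)*(√3549 - 2128) = (-17/64 + 3069)*(13*√21 - 2128) = 196399*(-2128 + 13*√21)/64 = -26121067/4 + 2553187*√21/64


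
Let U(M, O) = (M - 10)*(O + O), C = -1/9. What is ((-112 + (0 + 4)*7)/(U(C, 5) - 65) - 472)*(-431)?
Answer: 303805004/1495 ≈ 2.0321e+5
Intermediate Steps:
C = -⅑ (C = -1*⅑ = -⅑ ≈ -0.11111)
U(M, O) = 2*O*(-10 + M) (U(M, O) = (-10 + M)*(2*O) = 2*O*(-10 + M))
((-112 + (0 + 4)*7)/(U(C, 5) - 65) - 472)*(-431) = ((-112 + (0 + 4)*7)/(2*5*(-10 - ⅑) - 65) - 472)*(-431) = ((-112 + 4*7)/(2*5*(-91/9) - 65) - 472)*(-431) = ((-112 + 28)/(-910/9 - 65) - 472)*(-431) = (-84/(-1495/9) - 472)*(-431) = (-84*(-9/1495) - 472)*(-431) = (756/1495 - 472)*(-431) = -704884/1495*(-431) = 303805004/1495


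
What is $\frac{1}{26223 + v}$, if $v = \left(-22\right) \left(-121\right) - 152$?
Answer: $\frac{1}{28733} \approx 3.4803 \cdot 10^{-5}$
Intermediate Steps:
$v = 2510$ ($v = 2662 - 152 = 2510$)
$\frac{1}{26223 + v} = \frac{1}{26223 + 2510} = \frac{1}{28733}$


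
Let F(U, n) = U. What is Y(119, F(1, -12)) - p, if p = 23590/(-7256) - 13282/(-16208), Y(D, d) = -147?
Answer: -1062624933/7350328 ≈ -144.57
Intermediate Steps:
p = -17873283/7350328 (p = 23590*(-1/7256) - 13282*(-1/16208) = -11795/3628 + 6641/8104 = -17873283/7350328 ≈ -2.4316)
Y(119, F(1, -12)) - p = -147 - 1*(-17873283/7350328) = -147 + 17873283/7350328 = -1062624933/7350328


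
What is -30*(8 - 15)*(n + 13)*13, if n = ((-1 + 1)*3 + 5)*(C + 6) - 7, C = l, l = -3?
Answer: 57330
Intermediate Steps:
C = -3
n = 8 (n = ((-1 + 1)*3 + 5)*(-3 + 6) - 7 = (0*3 + 5)*3 - 7 = (0 + 5)*3 - 7 = 5*3 - 7 = 15 - 7 = 8)
-30*(8 - 15)*(n + 13)*13 = -30*(8 - 15)*(8 + 13)*13 = -(-210)*21*13 = -30*(-147)*13 = 4410*13 = 57330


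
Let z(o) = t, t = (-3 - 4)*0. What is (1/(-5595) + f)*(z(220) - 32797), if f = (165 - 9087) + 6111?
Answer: 515816326162/5595 ≈ 9.2192e+7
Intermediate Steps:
t = 0 (t = -7*0 = 0)
z(o) = 0
f = -2811 (f = -8922 + 6111 = -2811)
(1/(-5595) + f)*(z(220) - 32797) = (1/(-5595) - 2811)*(0 - 32797) = (-1/5595 - 2811)*(-32797) = -15727546/5595*(-32797) = 515816326162/5595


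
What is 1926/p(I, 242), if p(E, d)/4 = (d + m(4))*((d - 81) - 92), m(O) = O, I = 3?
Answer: 107/3772 ≈ 0.028367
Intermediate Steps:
p(E, d) = 4*(-173 + d)*(4 + d) (p(E, d) = 4*((d + 4)*((d - 81) - 92)) = 4*((4 + d)*((-81 + d) - 92)) = 4*((4 + d)*(-173 + d)) = 4*((-173 + d)*(4 + d)) = 4*(-173 + d)*(4 + d))
1926/p(I, 242) = 1926/(-2768 - 676*242 + 4*242²) = 1926/(-2768 - 163592 + 4*58564) = 1926/(-2768 - 163592 + 234256) = 1926/67896 = 1926*(1/67896) = 107/3772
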